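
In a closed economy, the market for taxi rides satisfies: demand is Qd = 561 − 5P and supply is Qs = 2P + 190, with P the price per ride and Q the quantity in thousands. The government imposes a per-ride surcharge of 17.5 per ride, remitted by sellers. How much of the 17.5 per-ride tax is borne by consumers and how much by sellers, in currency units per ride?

Without the tax, 561 − 5P = 2P + 190 gives 7P = 371, so P* = 53 and Q* = 296.
With the tax collected from sellers, supply shifts: Qs = 2(P − 17.5) + 190.
Solving gives Q = 271 with consumers paying 58 and sellers receiving 40.5 (the 17.5 wedge).
Burden on consumers: 5; on sellers: 12.5. (They sum to 17.5.)
The less price-elastic side of the market bears the larger share of a per-unit tax.

Consumers bear 5 per ride; sellers bear 12.5 per ride.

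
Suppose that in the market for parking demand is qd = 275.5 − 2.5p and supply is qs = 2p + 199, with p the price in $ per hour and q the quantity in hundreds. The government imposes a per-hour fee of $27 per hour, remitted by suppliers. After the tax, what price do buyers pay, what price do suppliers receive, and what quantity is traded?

Buyers pay $29; suppliers receive $2; quantity = 203.

Without the tax, 275.5 − 2.5p = 2p + 199 gives 4.5p = 76.5, so p* = $17 and q* = 233.
With the tax collected from suppliers, supply shifts: qs = 2(p − 27) + 199.
New equilibrium: buyers pay $29, suppliers receive $2, q = 203. (Wedge: pb − ps = 27.)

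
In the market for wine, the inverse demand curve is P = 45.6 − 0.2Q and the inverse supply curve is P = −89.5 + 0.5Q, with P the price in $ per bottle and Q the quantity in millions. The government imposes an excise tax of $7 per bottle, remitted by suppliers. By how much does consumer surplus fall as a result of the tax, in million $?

Rewrite in direct form: Qd = 228 − 5P and Qs = 2P + 179.
Before the tax: set 228 − 5P = 2P + 179 → P* = $7, Q* = 193.
With the tax collected from suppliers, supply shifts: Qs = 2(P − 7) + 179.
New equilibrium: buyers pay $9, suppliers receive $2, Q = 183. (Wedge: Pb − Ps = 7.)
ΔCS is the trapezoid between Q = 183 and Q = 193 of height $2: ½ · (193 + 183) · 2 = $376.

Consumer surplus falls by $376 million.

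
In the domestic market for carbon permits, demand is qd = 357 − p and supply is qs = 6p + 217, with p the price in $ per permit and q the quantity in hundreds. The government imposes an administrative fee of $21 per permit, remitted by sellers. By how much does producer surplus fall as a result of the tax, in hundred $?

Producer surplus falls by $984 hundred.

Without the tax, 357 − p = 6p + 217 gives 7p = 140, so p* = $20 and q* = 337.
With the tax collected from sellers, supply shifts: qs = 6(p − 21) + 217.
Solving gives q = 319 with consumers paying $38 and sellers receiving $17 (the $21 wedge).
ΔPS is the trapezoid between Q = 319 and Q = 337 of height $3: ½ · (337 + 319) · 3 = $984.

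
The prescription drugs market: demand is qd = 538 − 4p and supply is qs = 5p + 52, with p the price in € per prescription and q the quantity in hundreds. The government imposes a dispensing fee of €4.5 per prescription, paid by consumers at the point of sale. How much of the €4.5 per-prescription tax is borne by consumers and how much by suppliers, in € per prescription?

Consumers bear €2.5 per prescription; suppliers bear €2 per prescription.

Before the tax: set 538 − 4p = 5p + 52 → p* = €54, q* = 322.
With the tax collected from consumers, demand (in seller-price terms) shifts: qd = 538 − 4(p + 4.5).
Solving gives q = 312 with consumers paying €56.5 and suppliers receiving €52 (the €4.5 wedge).
Burden on consumers: €2.5; on suppliers: €2. (They sum to €4.5.)
The less price-elastic side of the market bears the larger share of a per-unit tax.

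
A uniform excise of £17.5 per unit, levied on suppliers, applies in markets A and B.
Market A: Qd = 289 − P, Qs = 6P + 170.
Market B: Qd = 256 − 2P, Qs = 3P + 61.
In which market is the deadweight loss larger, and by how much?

Market B, by £52.5.

Market A: pre-tax P* = £17, Q* = 272; post-tax Q = 257; deadweight loss = £131.25.
Market B: pre-tax P* = £39, Q* = 178; post-tax Q = 157; deadweight loss = £183.75.
Difference: £131.25 vs £183.75 → market B is larger by £52.5.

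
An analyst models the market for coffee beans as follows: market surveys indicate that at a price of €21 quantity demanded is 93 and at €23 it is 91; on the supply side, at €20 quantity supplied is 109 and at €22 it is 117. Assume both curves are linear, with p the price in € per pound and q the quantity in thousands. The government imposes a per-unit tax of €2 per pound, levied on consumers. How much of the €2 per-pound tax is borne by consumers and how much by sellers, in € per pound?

Consumers bear €1.6 per pound; sellers bear €0.4 per pound.

Demand slope: (91 − 93)/(23 − 21) = -1, so qd = 114 − p.
Supply slope: (117 − 109)/(22 − 20) = 4, so qs = 4p + 29.
Before the tax: set 114 − p = 4p + 29 → p* = €17, q* = 97.
With the tax collected from consumers, demand (in seller-price terms) shifts: qd = 114 − (p + 2).
Solving gives q = 95.4 with consumers paying €18.6 and sellers receiving €16.6 (the €2 wedge).
Burden on consumers: €1.6; on sellers: €0.4. (They sum to €2.)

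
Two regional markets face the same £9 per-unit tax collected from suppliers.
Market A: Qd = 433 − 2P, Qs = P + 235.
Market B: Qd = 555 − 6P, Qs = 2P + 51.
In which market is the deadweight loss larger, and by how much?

Market A: pre-tax P* = £66, Q* = 301; post-tax Q = 295; deadweight loss = £27.
Market B: pre-tax P* = £63, Q* = 177; post-tax Q = 163.5; deadweight loss = £60.75.
Difference: £27 vs £60.75 → market B is larger by £33.75.

Market B, by £33.75.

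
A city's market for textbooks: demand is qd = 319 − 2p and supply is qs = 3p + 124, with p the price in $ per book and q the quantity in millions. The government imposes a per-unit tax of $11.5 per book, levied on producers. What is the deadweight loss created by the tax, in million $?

Without the tax, 319 − 2p = 3p + 124 gives 5p = 195, so p* = $39 and q* = 241.
With the tax collected from producers, supply shifts: qs = 3(p − 11.5) + 124.
Solving gives q = 227.2 with buyers paying $45.9 and producers receiving $34.4 (the $11.5 wedge).
Quantity falls by |ΔQ| = |241 − 227.2| = 13.8.
DWL = ½ · t · |ΔQ| = ½ · 11.5 · 13.8 = $79.35.

Deadweight loss = $79.35 million.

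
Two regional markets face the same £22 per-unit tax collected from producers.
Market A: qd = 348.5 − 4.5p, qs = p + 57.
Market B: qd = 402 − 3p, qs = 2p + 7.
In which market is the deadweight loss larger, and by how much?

Market B, by £92.4.

Market A: pre-tax p* = £53, q* = 110; post-tax q = 92; deadweight loss = £198.
Market B: pre-tax p* = £79, q* = 165; post-tax q = 138.6; deadweight loss = £290.4.
Difference: £198 vs £290.4 → market B is larger by £92.4.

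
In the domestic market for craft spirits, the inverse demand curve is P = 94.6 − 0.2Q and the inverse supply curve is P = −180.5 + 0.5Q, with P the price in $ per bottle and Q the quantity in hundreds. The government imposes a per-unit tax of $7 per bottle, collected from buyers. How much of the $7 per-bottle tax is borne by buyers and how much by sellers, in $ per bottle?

Buyers bear $2 per bottle; sellers bear $5 per bottle.

Rewrite in direct form: Qd = 473 − 5P and Qs = 2P + 361.
Before the tax: set 473 − 5P = 2P + 361 → P* = $16, Q* = 393.
With the tax collected from buyers, demand (in seller-price terms) shifts: Qd = 473 − 5(P + 7).
New equilibrium: buyers pay $18, sellers receive $11, Q = 383. (Wedge: Pb − Ps = 7.)
Burden on buyers: $2; on sellers: $5. (They sum to $7.)
The less price-elastic side of the market bears the larger share of a per-unit tax.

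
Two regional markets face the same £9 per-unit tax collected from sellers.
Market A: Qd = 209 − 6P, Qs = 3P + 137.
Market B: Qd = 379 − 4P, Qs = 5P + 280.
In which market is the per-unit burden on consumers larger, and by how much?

Market B, by £2.

Market A: pre-tax P* = £8, Q* = 161; post-tax Q = 143; per-unit burden on consumers = £3.
Market B: pre-tax P* = £11, Q* = 335; post-tax Q = 315; per-unit burden on consumers = £5.
Difference: £3 vs £5 → market B is larger by £2.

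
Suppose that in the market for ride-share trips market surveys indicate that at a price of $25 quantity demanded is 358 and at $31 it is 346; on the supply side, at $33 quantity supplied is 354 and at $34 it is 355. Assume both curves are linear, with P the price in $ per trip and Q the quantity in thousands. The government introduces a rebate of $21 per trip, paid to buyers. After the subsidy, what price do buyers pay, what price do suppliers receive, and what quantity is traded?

Demand slope: (346 − 358)/(31 − 25) = -2, so Qd = 408 − 2P.
Supply slope: (355 − 354)/(34 − 33) = 1, so Qs = P + 321.
Without the subsidy, 408 − 2P = P + 321 gives 3P = 87, so P* = $29 and Q* = 350.
With a per-unit subsidy paid to buyers, each effectively pays P − 21, so demand becomes Qd = 408 − 2(P − 21).
Solving gives Q = 364 with buyers paying $22 and suppliers receiving $43 (the $21 wedge).

Buyers pay $22; suppliers receive $43; quantity = 364.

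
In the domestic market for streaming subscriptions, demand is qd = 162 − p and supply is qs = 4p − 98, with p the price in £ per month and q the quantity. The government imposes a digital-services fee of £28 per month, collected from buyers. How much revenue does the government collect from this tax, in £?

Tax revenue = £2452.8.

Without the tax, 162 − p = 4p − 98 gives 5p = 260, so p* = £52 and q* = 110.
With the tax collected from buyers, demand (in seller-price terms) shifts: qd = 162 − (p + 28).
Solving gives q = 87.6 with buyers paying £74.4 and sellers receiving £46.4 (the £28 wedge).
Revenue = t · Q = 28 · 87.6 = £2452.8.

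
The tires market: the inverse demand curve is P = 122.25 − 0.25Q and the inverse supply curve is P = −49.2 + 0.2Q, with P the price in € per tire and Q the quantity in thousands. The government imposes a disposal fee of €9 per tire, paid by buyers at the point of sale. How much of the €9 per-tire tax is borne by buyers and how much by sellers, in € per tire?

Buyers bear €5 per tire; sellers bear €4 per tire.

Rewrite in direct form: Qd = 489 − 4P and Qs = 5P + 246.
Without the tax, 489 − 4P = 5P + 246 gives 9P = 243, so P* = €27 and Q* = 381.
With the tax collected from buyers, demand (in seller-price terms) shifts: Qd = 489 − 4(P + 9).
Solving gives Q = 361 with buyers paying €32 and sellers receiving €23 (the €9 wedge).
Burden on buyers: €5; on sellers: €4. (They sum to €9.)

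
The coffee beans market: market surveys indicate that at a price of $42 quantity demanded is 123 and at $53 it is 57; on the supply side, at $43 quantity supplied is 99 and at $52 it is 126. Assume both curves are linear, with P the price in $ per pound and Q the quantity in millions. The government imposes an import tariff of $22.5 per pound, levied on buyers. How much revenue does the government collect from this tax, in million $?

Tax revenue = $1350 million.

Demand slope: (57 − 123)/(53 − 42) = -6, so Qd = 375 − 6P.
Supply slope: (126 − 99)/(52 − 43) = 3, so Qs = 3P − 30.
Without the tax, 375 − 6P = 3P − 30 gives 9P = 405, so P* = $45 and Q* = 105.
With the tax collected from buyers, demand (in seller-price terms) shifts: Qd = 375 − 6(P + 22.5).
Solving gives Q = 60 with buyers paying $52.5 and sellers receiving $30 (the $22.5 wedge).
Revenue = t · Q = 22.5 · 60 = $1350.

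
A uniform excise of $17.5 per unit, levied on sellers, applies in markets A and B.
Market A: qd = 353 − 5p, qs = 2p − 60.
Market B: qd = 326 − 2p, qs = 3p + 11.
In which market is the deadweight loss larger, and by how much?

Market A, by $35.

Market A: pre-tax p* = $59, q* = 58; post-tax q = 33; deadweight loss = $218.75.
Market B: pre-tax p* = $63, q* = 200; post-tax q = 179; deadweight loss = $183.75.
Difference: $218.75 vs $183.75 → market A is larger by $35.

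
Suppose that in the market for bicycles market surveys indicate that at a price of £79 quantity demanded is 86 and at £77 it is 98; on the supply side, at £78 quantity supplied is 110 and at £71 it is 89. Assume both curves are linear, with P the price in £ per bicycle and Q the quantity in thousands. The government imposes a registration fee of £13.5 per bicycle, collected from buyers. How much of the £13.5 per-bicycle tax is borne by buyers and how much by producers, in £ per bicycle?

Buyers bear £4.5 per bicycle; producers bear £9 per bicycle.

Demand slope: (98 − 86)/(77 − 79) = -6, so Qd = 560 − 6P.
Supply slope: (89 − 110)/(71 − 78) = 3, so Qs = 3P − 124.
Before the tax: set 560 − 6P = 3P − 124 → P* = £76, Q* = 104.
With the tax collected from buyers, demand (in seller-price terms) shifts: Qd = 560 − 6(P + 13.5).
Solving gives Q = 77 with buyers paying £80.5 and producers receiving £67 (the £13.5 wedge).
Burden on buyers: £4.5; on producers: £9. (They sum to £13.5.)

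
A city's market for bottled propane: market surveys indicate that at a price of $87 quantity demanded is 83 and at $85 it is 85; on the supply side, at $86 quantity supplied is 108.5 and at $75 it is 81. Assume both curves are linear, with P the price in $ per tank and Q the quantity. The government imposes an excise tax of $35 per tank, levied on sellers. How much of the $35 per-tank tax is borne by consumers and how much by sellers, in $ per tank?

Demand slope: (85 − 83)/(85 − 87) = -1, so Qd = 170 − P.
Supply slope: (81 − 108.5)/(75 − 86) = 2.5, so Qs = 2.5P − 106.5.
Without the tax, 170 − P = 2.5P − 106.5 gives 3.5P = 276.5, so P* = $79 and Q* = 91.
With the tax collected from sellers, supply shifts: Qs = 2.5(P − 35) − 106.5.
New equilibrium: consumers pay $104, sellers receive $69, Q = 66. (Wedge: Pb − Ps = 35.)
Burden on consumers: $25; on sellers: $10. (They sum to $35.)
The less price-elastic side of the market bears the larger share of a per-unit tax.

Consumers bear $25 per tank; sellers bear $10 per tank.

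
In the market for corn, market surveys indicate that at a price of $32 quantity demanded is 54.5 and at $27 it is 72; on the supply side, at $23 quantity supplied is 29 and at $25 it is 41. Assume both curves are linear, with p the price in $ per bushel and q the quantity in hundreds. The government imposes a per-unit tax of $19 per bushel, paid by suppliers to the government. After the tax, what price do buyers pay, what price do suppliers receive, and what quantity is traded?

Buyers pay $41; suppliers receive $22; quantity = 23.

Demand slope: (72 − 54.5)/(27 − 32) = -3.5, so qd = 166.5 − 3.5p.
Supply slope: (41 − 29)/(25 − 23) = 6, so qs = 6p − 109.
Before the tax: set 166.5 − 3.5p = 6p − 109 → p* = $29, q* = 65.
With the tax collected from suppliers, supply shifts: qs = 6(p − 19) − 109.
Solving gives q = 23 with buyers paying $41 and suppliers receiving $22 (the $19 wedge).
The less price-elastic side of the market bears the larger share of a per-unit tax.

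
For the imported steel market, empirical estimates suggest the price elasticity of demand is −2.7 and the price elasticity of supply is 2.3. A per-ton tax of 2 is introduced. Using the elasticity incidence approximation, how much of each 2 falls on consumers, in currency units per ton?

Consumers bear ≈ 0.92 per ton.

Incidence ratio: consumers' share ≈ εs / (εs + |εd|) = 2.3 / (2.3 + 2.7) = 0.46.
So consumers bear ≈ 0.46 × 2 = 0.92; producers bear 1.08.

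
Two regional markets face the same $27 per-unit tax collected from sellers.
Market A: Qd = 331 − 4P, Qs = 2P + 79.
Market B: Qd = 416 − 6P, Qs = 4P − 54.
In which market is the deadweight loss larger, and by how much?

Market A: pre-tax P* = $42, Q* = 163; post-tax Q = 127; deadweight loss = $486.
Market B: pre-tax P* = $47, Q* = 134; post-tax Q = 69.2; deadweight loss = $874.8.
Difference: $486 vs $874.8 → market B is larger by $388.8.

Market B, by $388.8.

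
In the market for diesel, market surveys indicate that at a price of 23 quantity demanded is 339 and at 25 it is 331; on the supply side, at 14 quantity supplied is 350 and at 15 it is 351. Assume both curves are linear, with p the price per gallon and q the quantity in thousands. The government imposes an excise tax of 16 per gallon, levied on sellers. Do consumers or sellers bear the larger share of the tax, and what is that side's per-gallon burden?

Demand slope: (331 − 339)/(25 − 23) = -4, so qd = 431 − 4p.
Supply slope: (351 − 350)/(15 − 14) = 1, so qs = p + 336.
Without the tax, 431 − 4p = p + 336 gives 5p = 95, so p* = 19 and q* = 355.
With the tax collected from sellers, supply shifts: qs = (p − 16) + 336.
New equilibrium: consumers pay 22.2, sellers receive 6.2, q = 342.2. (Wedge: pb − ps = 16.)
Per-gallon burden: consumers 3.2, sellers 12.8.
Sellers take the larger share because supply is less price-elastic here (demand slope 4 vs supply slope 1).
The less price-elastic side of the market bears the larger share of a per-unit tax.

Sellers bear the larger share: 12.8 per gallon.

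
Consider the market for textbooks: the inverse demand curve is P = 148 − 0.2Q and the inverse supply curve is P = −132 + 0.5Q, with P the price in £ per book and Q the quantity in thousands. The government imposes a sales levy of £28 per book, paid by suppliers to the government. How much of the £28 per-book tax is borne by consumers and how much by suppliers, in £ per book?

Inverting to Q(P) form: Qd = 740 − 5P; Qs = 2P + 264.
Before the tax: set 740 − 5P = 2P + 264 → P* = £68, Q* = 400.
With the tax collected from suppliers, supply shifts: Qs = 2(P − 28) + 264.
Solving gives Q = 360 with consumers paying £76 and suppliers receiving £48 (the £28 wedge).
Burden on consumers: £8; on suppliers: £20. (They sum to £28.)
The less price-elastic side of the market bears the larger share of a per-unit tax.

Consumers bear £8 per book; suppliers bear £20 per book.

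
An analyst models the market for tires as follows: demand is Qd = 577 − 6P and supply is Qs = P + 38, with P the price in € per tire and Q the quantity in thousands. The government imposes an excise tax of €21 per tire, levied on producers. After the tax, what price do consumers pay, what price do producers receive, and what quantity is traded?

Before the tax: set 577 − 6P = P + 38 → P* = €77, Q* = 115.
With the tax collected from producers, supply shifts: Qs = (P − 21) + 38.
New equilibrium: consumers pay €80, producers receive €59, Q = 97. (Wedge: Pb − Ps = 21.)
The less price-elastic side of the market bears the larger share of a per-unit tax.

Consumers pay €80; producers receive €59; quantity = 97.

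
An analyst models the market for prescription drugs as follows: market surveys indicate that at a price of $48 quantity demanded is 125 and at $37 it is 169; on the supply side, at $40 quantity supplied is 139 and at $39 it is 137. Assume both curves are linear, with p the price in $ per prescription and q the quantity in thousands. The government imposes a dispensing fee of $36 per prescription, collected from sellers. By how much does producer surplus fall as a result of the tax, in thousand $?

Producer surplus falls by $2904 thousand.

Demand slope: (169 − 125)/(37 − 48) = -4, so qd = 317 − 4p.
Supply slope: (137 − 139)/(39 − 40) = 2, so qs = 2p + 59.
Without the tax, 317 − 4p = 2p + 59 gives 6p = 258, so p* = $43 and q* = 145.
With the tax collected from sellers, supply shifts: qs = 2(p − 36) + 59.
Solving gives q = 97 with consumers paying $55 and sellers receiving $19 (the $36 wedge).
ΔPS is the trapezoid between Q = 97 and Q = 145 of height $24: ½ · (145 + 97) · 24 = $2904.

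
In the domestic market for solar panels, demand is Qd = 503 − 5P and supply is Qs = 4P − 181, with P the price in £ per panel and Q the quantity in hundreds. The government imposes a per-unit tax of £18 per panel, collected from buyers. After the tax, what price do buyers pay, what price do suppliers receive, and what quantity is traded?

Without the tax, 503 − 5P = 4P − 181 gives 9P = 684, so P* = £76 and Q* = 123.
With the tax collected from buyers, demand (in seller-price terms) shifts: Qd = 503 − 5(P + 18).
Solving gives Q = 83 with buyers paying £84 and suppliers receiving £66 (the £18 wedge).
The less price-elastic side of the market bears the larger share of a per-unit tax.

Buyers pay £84; suppliers receive £66; quantity = 83.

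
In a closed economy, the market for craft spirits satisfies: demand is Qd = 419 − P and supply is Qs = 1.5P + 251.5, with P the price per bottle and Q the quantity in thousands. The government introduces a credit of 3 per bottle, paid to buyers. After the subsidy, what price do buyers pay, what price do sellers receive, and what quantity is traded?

Buyers pay 65.2; sellers receive 68.2; quantity = 353.8.

Without the subsidy, 419 − P = 1.5P + 251.5 gives 2.5P = 167.5, so P* = 67 and Q* = 352.
With a per-unit subsidy paid to buyers, each effectively pays P − 3, so demand becomes Qd = 419 − (P − 3).
New equilibrium: buyers pay 65.2, sellers receive 68.2, Q = 353.8. (Wedge: Pb − Ps = −3.)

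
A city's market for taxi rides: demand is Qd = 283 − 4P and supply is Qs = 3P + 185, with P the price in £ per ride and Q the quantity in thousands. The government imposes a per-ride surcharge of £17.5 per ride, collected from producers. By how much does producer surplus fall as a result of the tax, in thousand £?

Before the tax: set 283 − 4P = 3P + 185 → P* = £14, Q* = 227.
With the tax collected from producers, supply shifts: Qs = 3(P − 17.5) + 185.
Solving gives Q = 197 with buyers paying £21.5 and producers receiving £4 (the £17.5 wedge).
ΔPS is the trapezoid between Q = 197 and Q = 227 of height £10: ½ · (227 + 197) · 10 = £2120.

Producer surplus falls by £2120 thousand.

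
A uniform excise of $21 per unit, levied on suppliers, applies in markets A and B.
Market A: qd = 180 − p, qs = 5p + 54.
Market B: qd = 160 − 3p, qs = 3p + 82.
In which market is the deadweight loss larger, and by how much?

Market B, by $147.

Market A: pre-tax p* = $21, q* = 159; post-tax q = 141.5; deadweight loss = $183.75.
Market B: pre-tax p* = $13, q* = 121; post-tax q = 89.5; deadweight loss = $330.75.
Difference: $183.75 vs $330.75 → market B is larger by $147.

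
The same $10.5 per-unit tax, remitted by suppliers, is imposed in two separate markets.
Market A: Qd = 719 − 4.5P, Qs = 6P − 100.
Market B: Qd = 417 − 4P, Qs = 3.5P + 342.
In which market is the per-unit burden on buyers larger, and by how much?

Market A: pre-tax P* = $78, Q* = 368; post-tax Q = 341; per-unit burden on buyers = $6.
Market B: pre-tax P* = $10, Q* = 377; post-tax Q = 357.4; per-unit burden on buyers = $4.9.
Difference: $6 vs $4.9 → market A is larger by $1.1.

Market A, by $1.1.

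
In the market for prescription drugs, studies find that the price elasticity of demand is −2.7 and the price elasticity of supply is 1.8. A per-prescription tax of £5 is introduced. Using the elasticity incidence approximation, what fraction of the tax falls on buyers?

Buyers' share ≈ 0.4.

Incidence ratio: buyers' share ≈ εs / (εs + |εd|) = 1.8 / (1.8 + 2.7) = 0.4.
Supply is the less elastic side, so buyers bear the smaller share.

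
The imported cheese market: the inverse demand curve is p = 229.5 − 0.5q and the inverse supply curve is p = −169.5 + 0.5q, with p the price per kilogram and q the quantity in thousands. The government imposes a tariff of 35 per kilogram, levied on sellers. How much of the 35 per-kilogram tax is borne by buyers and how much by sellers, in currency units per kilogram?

Rewrite in direct form: qd = 459 − 2p and qs = 2p + 339.
Before the tax: set 459 − 2p = 2p + 339 → p* = 30, q* = 399.
With the tax collected from sellers, supply shifts: qs = 2(p − 35) + 339.
New equilibrium: buyers pay 47.5, sellers receive 12.5, q = 364. (Wedge: pb − ps = 35.)
Burden on buyers: 17.5; on sellers: 17.5. (They sum to 35.)
The less price-elastic side of the market bears the larger share of a per-unit tax.

Buyers bear 17.5 per kilogram; sellers bear 17.5 per kilogram.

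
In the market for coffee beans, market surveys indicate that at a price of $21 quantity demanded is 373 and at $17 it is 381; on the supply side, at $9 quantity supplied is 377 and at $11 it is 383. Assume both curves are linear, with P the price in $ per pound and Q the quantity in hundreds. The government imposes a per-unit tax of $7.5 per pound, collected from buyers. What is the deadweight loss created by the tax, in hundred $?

Deadweight loss = $33.75 hundred.

Demand slope: (381 − 373)/(17 − 21) = -2, so Qd = 415 − 2P.
Supply slope: (383 − 377)/(11 − 9) = 3, so Qs = 3P + 350.
Without the tax, 415 − 2P = 3P + 350 gives 5P = 65, so P* = $13 and Q* = 389.
With the tax collected from buyers, demand (in seller-price terms) shifts: Qd = 415 − 2(P + 7.5).
Solving gives Q = 380 with buyers paying $17.5 and suppliers receiving $10 (the $7.5 wedge).
Quantity falls by |ΔQ| = |389 − 380| = 9.
DWL = ½ · t · |ΔQ| = ½ · 7.5 · 9 = $33.75.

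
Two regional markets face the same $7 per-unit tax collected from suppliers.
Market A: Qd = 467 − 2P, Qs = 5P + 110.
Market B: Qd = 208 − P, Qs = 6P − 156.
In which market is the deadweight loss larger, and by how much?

Market A: pre-tax P* = $51, Q* = 365; post-tax Q = 355; deadweight loss = $35.
Market B: pre-tax P* = $52, Q* = 156; post-tax Q = 150; deadweight loss = $21.
Difference: $35 vs $21 → market A is larger by $14.

Market A, by $14.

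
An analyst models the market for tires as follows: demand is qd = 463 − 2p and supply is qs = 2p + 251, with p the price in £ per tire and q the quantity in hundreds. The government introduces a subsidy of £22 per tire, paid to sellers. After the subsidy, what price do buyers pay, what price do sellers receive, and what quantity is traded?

Buyers pay £42; sellers receive £64; quantity = 379.

Before the subsidy: set 463 − 2p = 2p + 251 → p* = £53, q* = 357.
With a per-unit subsidy paid to sellers, each receives p + 22 per unit sold, so supply becomes qs = 2(p + 22) + 251.
Solving gives q = 379 with buyers paying £42 and sellers receiving £64 (the £22 wedge).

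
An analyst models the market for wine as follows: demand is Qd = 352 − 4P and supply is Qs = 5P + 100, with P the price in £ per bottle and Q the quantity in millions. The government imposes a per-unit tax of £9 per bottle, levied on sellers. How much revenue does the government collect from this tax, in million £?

Before the tax: set 352 − 4P = 5P + 100 → P* = £28, Q* = 240.
With the tax collected from sellers, supply shifts: Qs = 5(P − 9) + 100.
New equilibrium: consumers pay £33, sellers receive £24, Q = 220. (Wedge: Pb − Ps = 9.)
Revenue = t · Q = 9 · 220 = £1980.

Tax revenue = £1980 million.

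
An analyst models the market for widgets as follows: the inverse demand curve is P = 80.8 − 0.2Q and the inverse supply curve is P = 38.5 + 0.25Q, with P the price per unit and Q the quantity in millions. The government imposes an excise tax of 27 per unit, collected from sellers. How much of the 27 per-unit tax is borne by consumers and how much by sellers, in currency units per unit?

Rewrite in direct form: Qd = 404 − 5P and Qs = 4P − 154.
Before the tax: set 404 − 5P = 4P − 154 → P* = 62, Q* = 94.
With the tax collected from sellers, supply shifts: Qs = 4(P − 27) − 154.
Solving gives Q = 34 with consumers paying 74 and sellers receiving 47 (the 27 wedge).
Burden on consumers: 12; on sellers: 15. (They sum to 27.)

Consumers bear 12 per unit; sellers bear 15 per unit.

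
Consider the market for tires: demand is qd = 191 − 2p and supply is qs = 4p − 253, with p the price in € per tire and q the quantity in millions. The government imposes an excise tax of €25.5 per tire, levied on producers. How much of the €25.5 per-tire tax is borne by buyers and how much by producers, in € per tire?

Buyers bear €17 per tire; producers bear €8.5 per tire.

Before the tax: set 191 − 2p = 4p − 253 → p* = €74, q* = 43.
With the tax collected from producers, supply shifts: qs = 4(p − 25.5) − 253.
Solving gives q = 9 with buyers paying €91 and producers receiving €65.5 (the €25.5 wedge).
Burden on buyers: €17; on producers: €8.5. (They sum to €25.5.)
The less price-elastic side of the market bears the larger share of a per-unit tax.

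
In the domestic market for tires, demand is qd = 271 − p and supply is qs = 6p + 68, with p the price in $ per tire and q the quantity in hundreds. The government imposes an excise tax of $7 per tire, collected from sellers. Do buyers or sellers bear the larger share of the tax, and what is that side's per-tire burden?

Without the tax, 271 − p = 6p + 68 gives 7p = 203, so p* = $29 and q* = 242.
With the tax collected from sellers, supply shifts: qs = 6(p − 7) + 68.
Solving gives q = 236 with buyers paying $35 and sellers receiving $28 (the $7 wedge).
Per-tire burden: buyers $6, sellers $1.
Buyers take the larger share because demand is less price-elastic here (demand slope 1 vs supply slope 6).

Buyers bear the larger share: $6 per tire.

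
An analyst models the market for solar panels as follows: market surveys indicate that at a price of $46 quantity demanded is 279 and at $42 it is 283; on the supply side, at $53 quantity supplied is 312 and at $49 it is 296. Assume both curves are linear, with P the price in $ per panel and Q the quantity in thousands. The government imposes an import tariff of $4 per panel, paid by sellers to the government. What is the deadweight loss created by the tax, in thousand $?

Deadweight loss = $6.4 thousand.

Demand slope: (283 − 279)/(42 − 46) = -1, so Qd = 325 − P.
Supply slope: (296 − 312)/(49 − 53) = 4, so Qs = 4P + 100.
Without the tax, 325 − P = 4P + 100 gives 5P = 225, so P* = $45 and Q* = 280.
With the tax collected from sellers, supply shifts: Qs = 4(P − 4) + 100.
New equilibrium: buyers pay $48.2, sellers receive $44.2, Q = 276.8. (Wedge: Pb − Ps = 4.)
Quantity falls by |ΔQ| = |280 − 276.8| = 3.2.
DWL = ½ · t · |ΔQ| = ½ · 4 · 3.2 = $6.4.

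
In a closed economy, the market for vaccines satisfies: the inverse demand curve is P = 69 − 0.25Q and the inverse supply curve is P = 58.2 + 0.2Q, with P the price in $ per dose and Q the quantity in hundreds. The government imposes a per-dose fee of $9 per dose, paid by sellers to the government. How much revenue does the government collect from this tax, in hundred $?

Inverting to Q(P) form: Qd = 276 − 4P; Qs = 5P − 291.
Before the tax: set 276 − 4P = 5P − 291 → P* = $63, Q* = 24.
With the tax collected from sellers, supply shifts: Qs = 5(P − 9) − 291.
New equilibrium: consumers pay $68, sellers receive $59, Q = 4. (Wedge: Pb − Ps = 9.)
Revenue = t · Q = 9 · 4 = $36.

Tax revenue = $36 hundred.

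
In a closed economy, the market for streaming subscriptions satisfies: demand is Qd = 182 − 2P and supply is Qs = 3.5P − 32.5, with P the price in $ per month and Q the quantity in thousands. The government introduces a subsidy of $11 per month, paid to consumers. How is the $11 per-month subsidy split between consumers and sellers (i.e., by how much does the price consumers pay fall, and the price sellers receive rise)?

Consumers gain $7 per month; sellers gain $4 per month.

Before the subsidy: set 182 − 2P = 3.5P − 32.5 → P* = $39, Q* = 104.
With a per-unit subsidy paid to consumers, each effectively pays P − 11, so demand becomes Qd = 182 − 2(P − 11).
New equilibrium: consumers pay $32, sellers receive $43, Q = 118. (Wedge: Pb − Ps = −11.)
Gain to consumers: $7; to sellers: $4. (They sum to $11.)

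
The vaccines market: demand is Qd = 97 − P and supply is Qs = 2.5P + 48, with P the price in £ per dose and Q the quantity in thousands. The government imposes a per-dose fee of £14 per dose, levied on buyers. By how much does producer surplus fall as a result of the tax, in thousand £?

Producer surplus falls by £312 thousand.

Without the tax, 97 − P = 2.5P + 48 gives 3.5P = 49, so P* = £14 and Q* = 83.
With the tax collected from buyers, demand (in seller-price terms) shifts: Qd = 97 − (P + 14).
Solving gives Q = 73 with buyers paying £24 and sellers receiving £10 (the £14 wedge).
ΔPS is the trapezoid between Q = 73 and Q = 83 of height £4: ½ · (83 + 73) · 4 = £312.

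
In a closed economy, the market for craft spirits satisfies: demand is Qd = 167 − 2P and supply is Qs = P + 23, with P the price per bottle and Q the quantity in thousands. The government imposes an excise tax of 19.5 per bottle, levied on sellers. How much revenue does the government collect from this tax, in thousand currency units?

Tax revenue = 1131 thousand.

Before the tax: set 167 − 2P = P + 23 → P* = 48, Q* = 71.
With the tax collected from sellers, supply shifts: Qs = (P − 19.5) + 23.
Solving gives Q = 58 with consumers paying 54.5 and sellers receiving 35 (the 19.5 wedge).
Revenue = t · Q = 19.5 · 58 = 1131.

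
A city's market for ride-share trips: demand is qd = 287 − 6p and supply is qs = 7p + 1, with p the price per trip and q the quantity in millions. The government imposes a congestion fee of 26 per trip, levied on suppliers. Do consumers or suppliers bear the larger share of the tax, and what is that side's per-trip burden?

Without the tax, 287 − 6p = 7p + 1 gives 13p = 286, so p* = 22 and q* = 155.
With the tax collected from suppliers, supply shifts: qs = 7(p − 26) + 1.
New equilibrium: consumers pay 36, suppliers receive 10, q = 71. (Wedge: pb − ps = 26.)
Per-trip burden: consumers 14, suppliers 12.
Consumers take the larger share because demand is less price-elastic here (demand slope 6 vs supply slope 7).
The less price-elastic side of the market bears the larger share of a per-unit tax.

Consumers bear the larger share: 14 per trip.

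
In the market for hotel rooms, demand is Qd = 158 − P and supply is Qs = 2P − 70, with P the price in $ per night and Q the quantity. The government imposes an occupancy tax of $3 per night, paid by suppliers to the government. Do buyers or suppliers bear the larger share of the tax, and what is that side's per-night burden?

Buyers bear the larger share: $2 per night.

Before the tax: set 158 − P = 2P − 70 → P* = $76, Q* = 82.
With the tax collected from suppliers, supply shifts: Qs = 2(P − 3) − 70.
New equilibrium: buyers pay $78, suppliers receive $75, Q = 80. (Wedge: Pb − Ps = 3.)
Per-night burden: buyers $2, suppliers $1.
Buyers take the larger share because demand is less price-elastic here (demand slope 1 vs supply slope 2).
The less price-elastic side of the market bears the larger share of a per-unit tax.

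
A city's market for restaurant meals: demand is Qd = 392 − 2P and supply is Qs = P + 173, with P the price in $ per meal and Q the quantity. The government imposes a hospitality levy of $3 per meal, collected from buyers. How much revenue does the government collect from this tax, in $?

Tax revenue = $732.

Without the tax, 392 − 2P = P + 173 gives 3P = 219, so P* = $73 and Q* = 246.
With the tax collected from buyers, demand (in seller-price terms) shifts: Qd = 392 − 2(P + 3).
New equilibrium: buyers pay $74, sellers receive $71, Q = 244. (Wedge: Pb − Ps = 3.)
Revenue = t · Q = 3 · 244 = $732.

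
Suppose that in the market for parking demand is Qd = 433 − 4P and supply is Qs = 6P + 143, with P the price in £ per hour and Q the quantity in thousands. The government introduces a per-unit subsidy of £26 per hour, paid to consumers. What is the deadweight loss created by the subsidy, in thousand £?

Without the subsidy, 433 − 4P = 6P + 143 gives 10P = 290, so P* = £29 and Q* = 317.
With a per-unit subsidy paid to consumers, each effectively pays P − 26, so demand becomes Qd = 433 − 4(P − 26).
New equilibrium: consumers pay £13.4, sellers receive £39.4, Q = 379.4. (Wedge: Pb − Ps = −26.)
Quantity rises by |ΔQ| = |317 − 379.4| = 62.4.
DWL = ½ · t · |ΔQ| = ½ · 26 · 62.4 = £811.2.

Deadweight loss = £811.2 thousand.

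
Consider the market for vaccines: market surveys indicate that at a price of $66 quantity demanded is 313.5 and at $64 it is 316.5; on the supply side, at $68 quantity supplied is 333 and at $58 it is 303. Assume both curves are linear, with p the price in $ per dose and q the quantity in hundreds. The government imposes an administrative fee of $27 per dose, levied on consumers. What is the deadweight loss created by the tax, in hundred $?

Deadweight loss = $364.5 hundred.

Demand slope: (316.5 − 313.5)/(64 − 66) = -1.5, so qd = 412.5 − 1.5p.
Supply slope: (303 − 333)/(58 − 68) = 3, so qs = 3p + 129.
Before the tax: set 412.5 − 1.5p = 3p + 129 → p* = $63, q* = 318.
With the tax collected from consumers, demand (in seller-price terms) shifts: qd = 412.5 − 1.5(p + 27).
New equilibrium: consumers pay $81, sellers receive $54, q = 291. (Wedge: pb − ps = 27.)
Quantity falls by |ΔQ| = |318 − 291| = 27.
DWL = ½ · t · |ΔQ| = ½ · 27 · 27 = $364.5.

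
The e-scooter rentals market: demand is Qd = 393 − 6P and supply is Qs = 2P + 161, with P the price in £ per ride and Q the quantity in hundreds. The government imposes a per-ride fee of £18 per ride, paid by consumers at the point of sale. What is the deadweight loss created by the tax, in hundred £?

Without the tax, 393 − 6P = 2P + 161 gives 8P = 232, so P* = £29 and Q* = 219.
With the tax collected from consumers, demand (in seller-price terms) shifts: Qd = 393 − 6(P + 18).
New equilibrium: consumers pay £33.5, producers receive £15.5, Q = 192. (Wedge: Pb − Ps = 18.)
Quantity falls by |ΔQ| = |219 − 192| = 27.
DWL = ½ · t · |ΔQ| = ½ · 18 · 27 = £243.

Deadweight loss = £243 hundred.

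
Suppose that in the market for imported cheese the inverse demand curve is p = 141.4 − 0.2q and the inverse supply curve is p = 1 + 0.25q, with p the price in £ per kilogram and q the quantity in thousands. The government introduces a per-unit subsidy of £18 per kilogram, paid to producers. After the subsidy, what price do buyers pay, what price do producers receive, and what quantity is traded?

Buyers pay £71; producers receive £89; quantity = 352.

Rewrite in direct form: qd = 707 − 5p and qs = 4p − 4.
Before the subsidy: set 707 − 5p = 4p − 4 → p* = £79, q* = 312.
With a per-unit subsidy paid to producers, each receives p + 18 per unit sold, so supply becomes qs = 4(p + 18) − 4.
New equilibrium: buyers pay £71, producers receive £89, q = 352. (Wedge: pb − ps = −18.)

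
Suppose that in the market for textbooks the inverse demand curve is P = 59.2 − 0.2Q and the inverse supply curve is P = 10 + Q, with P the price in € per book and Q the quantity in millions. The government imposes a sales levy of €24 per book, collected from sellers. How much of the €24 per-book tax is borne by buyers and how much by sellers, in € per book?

Buyers bear €4 per book; sellers bear €20 per book.

Inverting to Q(P) form: Qd = 296 − 5P; Qs = P − 10.
Before the tax: set 296 − 5P = P − 10 → P* = €51, Q* = 41.
With the tax collected from sellers, supply shifts: Qs = (P − 24) − 10.
Solving gives Q = 21 with buyers paying €55 and sellers receiving €31 (the €24 wedge).
Burden on buyers: €4; on sellers: €20. (They sum to €24.)
The less price-elastic side of the market bears the larger share of a per-unit tax.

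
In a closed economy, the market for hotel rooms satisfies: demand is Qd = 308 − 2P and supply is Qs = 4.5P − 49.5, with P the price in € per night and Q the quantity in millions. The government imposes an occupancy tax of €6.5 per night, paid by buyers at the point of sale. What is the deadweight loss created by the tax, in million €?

Without the tax, 308 − 2P = 4.5P − 49.5 gives 6.5P = 357.5, so P* = €55 and Q* = 198.
With the tax collected from buyers, demand (in seller-price terms) shifts: Qd = 308 − 2(P + 6.5).
New equilibrium: buyers pay €59.5, suppliers receive €53, Q = 189. (Wedge: Pb − Ps = 6.5.)
Quantity falls by |ΔQ| = |198 − 189| = 9.
DWL = ½ · t · |ΔQ| = ½ · 6.5 · 9 = €29.25.

Deadweight loss = €29.25 million.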